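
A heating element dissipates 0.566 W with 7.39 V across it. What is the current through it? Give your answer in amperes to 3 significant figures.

The two known quantities fix the third via I = P / V.
I = 0.566 / 7.39 = 0.07659 A

0.0766 A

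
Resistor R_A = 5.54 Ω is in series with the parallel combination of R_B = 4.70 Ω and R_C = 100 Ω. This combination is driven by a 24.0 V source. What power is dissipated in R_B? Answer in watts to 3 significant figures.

Collapse R_B‖R_C to a single equivalent, reducing the network to two series elements.
R_p = (4.70×100)/(4.70+100) = 4.489 Ω
R_total = 5.54 + 4.489 = 10.03 Ω
I = V / R_total = 24.0 / 10.03 = 2.393 A
Voltage across the parallel pair: V_p = I × R_p = 2.393 × 4.489 = 10.74 V
R_B sees V_p directly, so P = V_p² / R_B.
P_R_B = (10.74)² / 4.70 = 24.55 W

24.6 W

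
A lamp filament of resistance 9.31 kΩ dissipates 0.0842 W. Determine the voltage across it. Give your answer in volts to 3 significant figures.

28.0 V

From P = V I = I²R = V²/R, with the two given quantities we get V = √(P R).
V = √(0.0842 × 9310) = 28.00 V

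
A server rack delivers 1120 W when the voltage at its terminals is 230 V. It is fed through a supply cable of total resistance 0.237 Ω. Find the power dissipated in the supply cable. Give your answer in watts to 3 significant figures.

5.62 W

The supply cable is a series resistance carrying the load current; its dissipation is I²R_line.
I = P / V = 1120 / 230 = 4.870 A through the supply cable.
P_line = I² R_line = (4.870)² × 0.237 = 5.620 W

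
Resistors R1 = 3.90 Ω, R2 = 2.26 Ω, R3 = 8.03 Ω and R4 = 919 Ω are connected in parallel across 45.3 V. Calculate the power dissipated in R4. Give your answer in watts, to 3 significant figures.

Parallel branches share the same voltage; P = V²/R gives the branch power in one step.
P_R4 = V² / R4 = (45.3)² / 919 Ω = 2.233 W

2.23 W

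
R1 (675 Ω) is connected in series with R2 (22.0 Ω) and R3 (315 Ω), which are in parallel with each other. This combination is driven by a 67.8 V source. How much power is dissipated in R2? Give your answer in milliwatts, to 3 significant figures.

Reduce the parallel pair to R_p first; the network is then a simple series string.
R_p = (22.0×315)/(22.0+315) = 20.56 Ω
R_total = 675 + 20.56 = 695.6 Ω
I = V / R_total = 67.8 / 695.6 = 0.09747 A
Voltage across the parallel pair: V_p = I × R_p = 0.09747 × 20.56 = 2.004 V
R2 is across V_p, so use P = V²/R for that branch.
P_R2 = (2.004)² / 22.0 = 0.1826 W

183 mW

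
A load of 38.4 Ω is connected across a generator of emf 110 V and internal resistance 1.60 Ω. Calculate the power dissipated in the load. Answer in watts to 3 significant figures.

290 W

Load and internal resistance form a series loop — compute the loop current, then the load power via I²R.
I = ε / (r + R) = 110 / (1.60 + 38.4) = 2.750 A
P_load = I² R = (2.750)² × 38.4 = 290.4 W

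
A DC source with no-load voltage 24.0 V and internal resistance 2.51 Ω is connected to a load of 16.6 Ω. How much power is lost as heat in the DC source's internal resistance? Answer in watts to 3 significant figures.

The source's internal resistance is just another series element carrying I; its dissipation is I²r.
I = ε / (r + R) = 24.0 / (2.51 + 16.6) = 1.256 A
P_int = I² r = (1.256)² × 2.51 = 3.959 W

3.96 W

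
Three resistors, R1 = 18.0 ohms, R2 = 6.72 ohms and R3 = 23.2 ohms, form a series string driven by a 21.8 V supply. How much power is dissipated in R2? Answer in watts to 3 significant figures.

1.39 W

Series elements share the same current, so find I first, then use P = I²R.
R_total = 18.0 + 6.72 + 23.2 = 47.92 Ω
I = V / R_total = 21.8 / 47.92 = 0.4549 A
P_R2 = I² × R2 = (0.4549)² × 6.72 = 1.391 W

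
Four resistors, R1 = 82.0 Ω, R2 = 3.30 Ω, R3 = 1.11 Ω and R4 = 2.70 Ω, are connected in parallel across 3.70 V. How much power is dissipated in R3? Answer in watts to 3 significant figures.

Every branch has 3.70 V across it, so for R3 the power is simply V²/R.
P_R3 = V² / R3 = (3.70)² / 1.11 Ω = 12.33 W

12.3 W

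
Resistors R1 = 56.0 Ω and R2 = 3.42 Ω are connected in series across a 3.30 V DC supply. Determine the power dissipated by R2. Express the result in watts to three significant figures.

0.0105 W

The current is common to all series resistors; compute it, then apply P = I²R for the target.
R_total = 56.0 + 3.42 = 59.42 Ω
I = V / R_total = 3.30 / 59.42 = 0.05554 A
P_R2 = I² × R2 = (0.05554)² × 3.42 = 0.01055 W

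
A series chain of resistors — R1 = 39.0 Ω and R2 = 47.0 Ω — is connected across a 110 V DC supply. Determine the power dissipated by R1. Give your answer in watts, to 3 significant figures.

63.8 W

Series elements share the same current, so find I first, then use P = I²R.
R_total = 39.0 + 47.0 = 86.00 Ω
I = V / R_total = 110 / 86.00 = 1.279 A
P_R1 = I² × R1 = (1.279)² × 39.0 = 63.80 W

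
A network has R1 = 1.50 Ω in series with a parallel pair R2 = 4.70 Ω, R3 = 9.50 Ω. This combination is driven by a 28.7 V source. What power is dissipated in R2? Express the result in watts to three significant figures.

Replace R2 and R3 with their parallel equivalent so the circuit becomes R1 in series with R_p.
R_p = (4.70×9.50)/(4.70+9.50) = 3.144 Ω
R_total = 1.50 + 3.144 = 4.644 Ω
I = V / R_total = 28.7 / 4.644 = 6.180 A
Voltage across the parallel pair: V_p = I × R_p = 6.180 × 3.144 = 19.43 V
R2 is across V_p, so use P = V²/R for that branch.
P_R2 = (19.43)² / 4.70 = 80.33 W

80.3 W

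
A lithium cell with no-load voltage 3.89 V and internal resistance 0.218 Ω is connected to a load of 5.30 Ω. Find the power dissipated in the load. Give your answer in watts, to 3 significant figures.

With r and R in series, I = ε/(r+R); the load dissipates I²R.
I = ε / (r + R) = 3.89 / (0.218 + 5.30) = 0.7050 A
P_load = I² R = (0.7050)² × 5.30 = 2.634 W

2.63 W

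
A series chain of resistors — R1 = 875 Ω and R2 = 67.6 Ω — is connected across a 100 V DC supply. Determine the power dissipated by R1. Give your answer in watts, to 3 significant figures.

9.85 W

Since the resistors are in series they all carry the loop current I = V/R_total; the power in any one is I²R.
R_total = 875 + 67.6 = 942.6 Ω
I = V / R_total = 100 / 942.6 = 0.1061 A
P_R1 = I² × R1 = (0.1061)² × 875 = 9.848 W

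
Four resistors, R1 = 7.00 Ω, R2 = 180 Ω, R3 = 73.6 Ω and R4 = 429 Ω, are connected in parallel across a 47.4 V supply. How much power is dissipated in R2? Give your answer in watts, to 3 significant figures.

12.5 W

R2 sits directly across the source, so P = V²/R with V = 47.4 V.
P_R2 = V² / R2 = (47.4)² / 180 Ω = 12.48 W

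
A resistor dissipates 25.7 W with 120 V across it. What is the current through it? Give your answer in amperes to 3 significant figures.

0.214 A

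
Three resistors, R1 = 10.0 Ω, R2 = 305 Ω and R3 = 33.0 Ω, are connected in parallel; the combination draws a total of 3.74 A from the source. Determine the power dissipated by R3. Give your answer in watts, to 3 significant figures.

23.8 W

Only the total current is stated, so first find the parallel equivalent to get the voltage across the combination.
1/R_eq = 1/10.0 + 1/305 + 1/33.0 ⇒ R_eq = 7.486 Ω
V = I_total × R_eq = 3.740 × 7.486 = 28.00 V
P_R3 = V² / R3 = (28.00)² / 33.0 = 23.75 W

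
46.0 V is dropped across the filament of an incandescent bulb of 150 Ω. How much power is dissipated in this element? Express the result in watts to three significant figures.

14.1 W

With V across and R both known, P = V²/R gives the dissipation directly.
P = (46.0 V)² / 150 Ω = 14.11 W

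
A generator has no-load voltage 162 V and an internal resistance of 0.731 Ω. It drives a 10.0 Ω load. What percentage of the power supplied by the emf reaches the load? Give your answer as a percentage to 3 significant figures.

93.2 %

Both r and R carry the same current, so the power split is just the resistance split: η = R/(R+r).
η = R / (R + r) = 10.0 / (10.0 + 0.731) = 0.9319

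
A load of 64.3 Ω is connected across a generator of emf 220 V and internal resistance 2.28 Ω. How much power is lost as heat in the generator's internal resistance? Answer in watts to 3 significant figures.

The source's internal resistance is just another series element carrying I; its dissipation is I²r.
I = ε / (r + R) = 220 / (2.28 + 64.3) = 3.304 A
P_int = I² r = (3.304)² × 2.28 = 24.89 W

24.9 W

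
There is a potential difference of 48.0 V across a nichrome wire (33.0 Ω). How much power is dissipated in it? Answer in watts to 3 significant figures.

We know the drop across the element and its resistance — P = V²/R, one step.
P = (48.0 V)² / 33.0 Ω = 69.82 W

69.8 W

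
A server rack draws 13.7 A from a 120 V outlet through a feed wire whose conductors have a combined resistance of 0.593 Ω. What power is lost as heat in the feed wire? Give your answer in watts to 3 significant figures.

111 W

The feed wire and load are in series, so the same current flows in both; the loss is I²R_line.
The feed wire carries the full 13.7 A.
P_line = I² R_line = (13.70)² × 0.593 = 111.3 W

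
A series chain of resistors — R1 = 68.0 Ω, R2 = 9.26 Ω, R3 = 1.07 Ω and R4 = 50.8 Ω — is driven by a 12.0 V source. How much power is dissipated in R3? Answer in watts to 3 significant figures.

The current is common to all series resistors; compute it, then apply P = I²R for the target.
R_total = 68.0 + 9.26 + 1.07 + 50.8 = 129.1 Ω
I = V / R_total = 12.0 / 129.1 = 0.09293 A
P_R3 = I² × R3 = (0.09293)² × 1.07 = 0.009240 W

0.00924 W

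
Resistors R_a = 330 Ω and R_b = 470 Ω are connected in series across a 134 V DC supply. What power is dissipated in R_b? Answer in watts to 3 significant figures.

Since the resistors are in series they all carry the loop current I = V/R_total; the power in any one is I²R.
R_total = 330 + 470 = 800.0 Ω
I = V / R_total = 134 / 800.0 = 0.1675 A
P_R_b = I² × R_b = (0.1675)² × 470 = 13.19 W

13.2 W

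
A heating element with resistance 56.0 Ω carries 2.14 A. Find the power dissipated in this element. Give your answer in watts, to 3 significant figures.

256 W

The current through and the resistance of the element are both given; use P = I²R.
P = (2.140 A)² × 56.0 Ω = 256.5 W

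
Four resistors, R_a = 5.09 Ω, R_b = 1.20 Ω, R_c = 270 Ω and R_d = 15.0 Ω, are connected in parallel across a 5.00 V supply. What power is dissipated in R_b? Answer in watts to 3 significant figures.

20.8 W

Each parallel branch sees the full supply voltage, so P = V²/R applies directly to the target branch.
P_R_b = V² / R_b = (5.00)² / 1.20 Ω = 20.83 W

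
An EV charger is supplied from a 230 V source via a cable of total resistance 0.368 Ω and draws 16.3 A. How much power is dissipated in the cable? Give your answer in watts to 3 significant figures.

97.8 W

The cable is a series resistance carrying the load current; its dissipation is I²R_line.
The cable carries the full 16.3 A.
P_line = I² R_line = (16.30)² × 0.368 = 97.77 W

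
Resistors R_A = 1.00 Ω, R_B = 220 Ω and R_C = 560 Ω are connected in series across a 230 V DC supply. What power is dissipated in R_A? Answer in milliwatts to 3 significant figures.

86.7 mW

Every series element carries the same I. Get I from the total resistance, then P = I² × R_A.
R_total = 1.00 + 220 + 560 = 781.0 Ω
I = V / R_total = 230 / 781.0 = 0.2945 A
P_R_A = I² × R_A = (0.2945)² × 1.00 = 0.08673 W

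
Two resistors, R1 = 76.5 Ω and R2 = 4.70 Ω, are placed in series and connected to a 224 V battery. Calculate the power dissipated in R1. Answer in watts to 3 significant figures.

582 W

Every series element carries the same I. Get I from the total resistance, then P = I² × R1.
R_total = 76.5 + 4.70 = 81.20 Ω
I = V / R_total = 224 / 81.20 = 2.759 A
P_R1 = I² × R1 = (2.759)² × 76.5 = 582.2 W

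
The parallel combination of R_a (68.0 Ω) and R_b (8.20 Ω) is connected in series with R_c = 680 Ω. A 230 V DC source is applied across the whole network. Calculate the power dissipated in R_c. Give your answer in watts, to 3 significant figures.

First find R_p for the parallel pair, then treat R_p + R_c as a series loop.
R_p = (68.0×8.20)/(68.0+8.20) = 7.318 Ω
R_total = R_p + 680 = 7.318 + 680 = 687.3 Ω
I = V / R_total = 230 / 687.3 = 0.3346 A
R_c carries the full series current, so P = I²R.
P_R_c = (0.3346)² × 680 = 76.15 W

76.1 W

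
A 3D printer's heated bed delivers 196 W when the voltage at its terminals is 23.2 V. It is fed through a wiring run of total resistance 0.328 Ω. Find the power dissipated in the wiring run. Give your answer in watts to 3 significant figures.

Only the current and the line resistance are needed for the I²R loss.
I = P / V = 196 / 23.2 = 8.448 A through the wiring run.
P_line = I² R_line = (8.448)² × 0.328 = 23.41 W

23.4 W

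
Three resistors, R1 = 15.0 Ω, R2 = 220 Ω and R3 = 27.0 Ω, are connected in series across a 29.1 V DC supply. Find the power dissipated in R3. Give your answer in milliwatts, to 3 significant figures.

The current is common to all series resistors; compute it, then apply P = I²R for the target.
R_total = 15.0 + 220 + 27.0 = 262.0 Ω
I = V / R_total = 29.1 / 262.0 = 0.1111 A
P_R3 = I² × R3 = (0.1111)² × 27.0 = 0.3331 W

333 mW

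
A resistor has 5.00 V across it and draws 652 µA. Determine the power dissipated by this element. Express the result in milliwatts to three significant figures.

3.26 mW

Both the voltage across and the current through the element are known, so P = V I applies directly.
P = 5.00 V × 0.0006520 A = 0.003260 W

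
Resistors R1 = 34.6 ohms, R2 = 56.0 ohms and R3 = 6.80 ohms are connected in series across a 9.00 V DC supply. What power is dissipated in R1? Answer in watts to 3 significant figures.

0.295 W

In a series string the same current flows through every resistor — find that current, then P = I²R for the one we want.
R_total = 34.6 + 56.0 + 6.80 = 97.40 Ω
I = V / R_total = 9.00 / 97.40 = 0.09240 A
P_R1 = I² × R1 = (0.09240)² × 34.6 = 0.2954 W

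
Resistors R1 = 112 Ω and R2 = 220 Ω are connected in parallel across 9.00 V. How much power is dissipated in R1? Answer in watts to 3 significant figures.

0.723 W

Every branch has 9.00 V across it, so for R1 the power is simply V²/R.
P_R1 = V² / R1 = (9.00)² / 112 Ω = 0.7232 W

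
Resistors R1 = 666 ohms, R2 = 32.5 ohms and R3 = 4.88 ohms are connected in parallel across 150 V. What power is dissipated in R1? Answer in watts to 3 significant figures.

33.8 W

The supply voltage appears across each parallel branch — just use P = V²/R1.
P_R1 = V² / R1 = (150)² / 666 Ω = 33.78 W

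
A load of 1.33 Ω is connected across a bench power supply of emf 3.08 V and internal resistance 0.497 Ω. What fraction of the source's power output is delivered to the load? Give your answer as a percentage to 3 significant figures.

Both r and R carry the same current, so the power split is just the resistance split: η = R/(R+r).
η = R / (R + r) = 1.33 / (1.33 + 0.497) = 0.7280

72.8 %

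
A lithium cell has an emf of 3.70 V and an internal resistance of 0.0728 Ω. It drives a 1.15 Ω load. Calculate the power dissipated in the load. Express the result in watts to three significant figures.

With r and R in series, I = ε/(r+R); the load dissipates I²R.
I = ε / (r + R) = 3.70 / (0.0728 + 1.15) = 3.026 A
P_load = I² R = (3.026)² × 1.15 = 10.53 W

10.5 W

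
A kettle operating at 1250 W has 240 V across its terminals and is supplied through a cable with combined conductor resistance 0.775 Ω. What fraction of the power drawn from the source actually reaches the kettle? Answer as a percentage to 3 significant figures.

98.3 %

I = P / V = 1250 / 240 = 5.208 A through the cable.
P_line = I² R_line = (5.208)² × 0.775 = 21.02 W
P_source = P_load + P_line = 1250 + 21.02 = 1271 W
η = P_load / P_source = 1250 / 1271 = 0.9835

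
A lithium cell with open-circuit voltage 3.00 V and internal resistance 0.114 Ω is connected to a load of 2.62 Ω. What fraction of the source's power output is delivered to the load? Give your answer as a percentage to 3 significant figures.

95.8 %

The source delivers εI, of which I²R reaches the load and I²r is lost; since I is common, η = R/(R+r).
η = R / (R + r) = 2.62 / (2.62 + 0.114) = 0.9583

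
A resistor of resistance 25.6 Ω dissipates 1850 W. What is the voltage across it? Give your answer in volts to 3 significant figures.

218 V

Inverting the appropriate power form: V = √(P R).
V = √(1850 × 25.6) = 217.6 V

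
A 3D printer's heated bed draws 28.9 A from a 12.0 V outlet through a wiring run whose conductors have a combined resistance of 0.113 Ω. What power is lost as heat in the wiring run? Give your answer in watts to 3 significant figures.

94.4 W

Only the current and the line resistance are needed for the I²R loss.
The wiring run carries the full 28.9 A.
P_line = I² R_line = (28.90)² × 0.113 = 94.38 W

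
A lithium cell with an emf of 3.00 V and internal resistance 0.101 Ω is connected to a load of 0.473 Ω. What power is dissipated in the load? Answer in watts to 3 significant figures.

12.9 W

The internal resistance and the load are in series, so the same I flows through both; get I from ε/(r+R), then I²R for the load.
I = ε / (r + R) = 3.00 / (0.101 + 0.473) = 5.226 A
P_load = I² R = (5.226)² × 0.473 = 12.92 W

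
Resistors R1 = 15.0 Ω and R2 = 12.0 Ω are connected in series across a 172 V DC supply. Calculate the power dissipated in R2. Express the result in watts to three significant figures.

487 W

Since the resistors are in series they all carry the loop current I = V/R_total; the power in any one is I²R.
R_total = 15.0 + 12.0 = 27.00 Ω
I = V / R_total = 172 / 27.00 = 6.370 A
P_R2 = I² × R2 = (6.370)² × 12.0 = 487.0 W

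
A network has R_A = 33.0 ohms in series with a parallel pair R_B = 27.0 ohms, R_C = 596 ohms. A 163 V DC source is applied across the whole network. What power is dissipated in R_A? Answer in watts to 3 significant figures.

Replace R_B and R_C with their parallel equivalent so the circuit becomes R_A in series with R_p.
R_p = (27.0×596)/(27.0+596) = 25.83 Ω
R_total = 33.0 + 25.83 = 58.83 Ω
I = V / R_total = 163 / 58.83 = 2.771 A
R_A is in the main series path, so its power is I²R_A.
P_R_A = (2.771)² × 33.0 = 253.3 W

253 W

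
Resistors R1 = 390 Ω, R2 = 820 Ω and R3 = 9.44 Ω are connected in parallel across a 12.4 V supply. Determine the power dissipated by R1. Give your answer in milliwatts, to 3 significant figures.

Each parallel branch sees the full supply voltage, so P = V²/R applies directly to the target branch.
P_R1 = V² / R1 = (12.4)² / 390 Ω = 0.3943 W

394 mW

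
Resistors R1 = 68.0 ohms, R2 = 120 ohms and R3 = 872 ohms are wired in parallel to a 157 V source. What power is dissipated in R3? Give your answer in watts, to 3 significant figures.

28.3 W

Every branch has 157 V across it, so for R3 the power is simply V²/R.
P_R3 = V² / R3 = (157)² / 872 Ω = 28.27 W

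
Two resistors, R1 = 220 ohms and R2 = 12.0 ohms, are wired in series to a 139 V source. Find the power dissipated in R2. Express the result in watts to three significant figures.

Series elements share the same current, so find I first, then use P = I²R.
R_total = 220 + 12.0 = 232.0 Ω
I = V / R_total = 139 / 232.0 = 0.5991 A
P_R2 = I² × R2 = (0.5991)² × 12.0 = 4.308 W

4.31 W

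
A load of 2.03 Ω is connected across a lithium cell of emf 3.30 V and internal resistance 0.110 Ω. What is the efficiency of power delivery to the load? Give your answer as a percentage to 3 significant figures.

Both r and R carry the same current, so the power split is just the resistance split: η = R/(R+r).
η = R / (R + r) = 2.03 / (2.03 + 0.110) = 0.9486

94.9 %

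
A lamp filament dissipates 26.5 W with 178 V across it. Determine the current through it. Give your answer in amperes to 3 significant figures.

0.149 A

The two known quantities fix the third via I = P / V.
I = 26.5 / 178 = 0.1489 A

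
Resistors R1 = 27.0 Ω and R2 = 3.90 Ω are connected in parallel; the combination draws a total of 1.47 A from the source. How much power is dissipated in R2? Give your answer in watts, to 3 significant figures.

Parallel branches share V, not I — compute V via R_eq, then use V²/R for the target branch.
1/R_eq = 1/27.0 + 1/3.90 ⇒ R_eq = 3.408 Ω
V = I_total × R_eq = 1.470 × 3.408 = 5.009 V
P_R2 = V² / R2 = (5.009)² / 3.90 = 6.434 W

6.43 W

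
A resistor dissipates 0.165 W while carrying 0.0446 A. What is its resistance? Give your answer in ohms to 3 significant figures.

82.9 Ω

Rearranging the power relation for the two known quantities gives R = P / I².
R = 0.165 / (0.04460)² = 82.95 Ω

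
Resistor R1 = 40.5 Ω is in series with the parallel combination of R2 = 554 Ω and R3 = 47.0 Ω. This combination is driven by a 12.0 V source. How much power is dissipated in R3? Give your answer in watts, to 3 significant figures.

Collapse R2‖R3 to a single equivalent, reducing the network to two series elements.
R_p = (554×47.0)/(554+47.0) = 43.32 Ω
R_total = 40.5 + 43.32 = 83.82 Ω
I = V / R_total = 12.0 / 83.82 = 0.1432 A
Voltage across the parallel pair: V_p = I × R_p = 0.1432 × 43.32 = 6.202 V
R3 sees V_p directly, so P = V_p² / R3.
P_R3 = (6.202)² / 47.0 = 0.8184 W

0.818 W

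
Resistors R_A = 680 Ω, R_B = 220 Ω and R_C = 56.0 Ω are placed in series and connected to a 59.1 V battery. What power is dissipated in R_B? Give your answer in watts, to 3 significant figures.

Series elements share the same current, so find I first, then use P = I²R.
R_total = 680 + 220 + 56.0 = 956.0 Ω
I = V / R_total = 59.1 / 956.0 = 0.06182 A
P_R_B = I² × R_B = (0.06182)² × 220 = 0.8408 W

0.841 W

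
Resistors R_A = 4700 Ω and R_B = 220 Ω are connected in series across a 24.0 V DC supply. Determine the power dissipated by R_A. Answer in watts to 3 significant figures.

Since the resistors are in series they all carry the loop current I = V/R_total; the power in any one is I²R.
R_total = 4700 + 220 = 4920 Ω
I = V / R_total = 24.0 / 4920 = 0.004878 A
P_R_A = I² × R_A = (0.004878)² × 4700 = 0.1118 W

0.112 W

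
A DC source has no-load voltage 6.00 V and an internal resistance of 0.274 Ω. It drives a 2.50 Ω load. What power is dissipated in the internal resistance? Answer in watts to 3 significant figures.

1.28 W

The source's internal resistance is just another series element carrying I; its dissipation is I²r.
I = ε / (r + R) = 6.00 / (0.274 + 2.50) = 2.163 A
P_int = I² r = (2.163)² × 0.274 = 1.282 W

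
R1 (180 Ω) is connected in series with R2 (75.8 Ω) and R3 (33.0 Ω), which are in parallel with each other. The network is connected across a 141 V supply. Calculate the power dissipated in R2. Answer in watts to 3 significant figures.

Replace R2 and R3 with their parallel equivalent so the circuit becomes R1 in series with R_p.
R_p = (75.8×33.0)/(75.8+33.0) = 22.99 Ω
R_total = 180 + 22.99 = 203.0 Ω
I = V / R_total = 141 / 203.0 = 0.6946 A
Voltage across the parallel pair: V_p = I × R_p = 0.6946 × 22.99 = 15.97 V
R2 sees V_p directly, so P = V_p² / R2.
P_R2 = (15.97)² / 75.8 = 3.365 W

3.36 W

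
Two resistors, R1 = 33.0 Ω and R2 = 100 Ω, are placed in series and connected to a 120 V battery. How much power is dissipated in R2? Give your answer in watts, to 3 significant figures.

81.4 W

The current is common to all series resistors; compute it, then apply P = I²R for the target.
R_total = 33.0 + 100 = 133.0 Ω
I = V / R_total = 120 / 133.0 = 0.9023 A
P_R2 = I² × R2 = (0.9023)² × 100 = 81.41 W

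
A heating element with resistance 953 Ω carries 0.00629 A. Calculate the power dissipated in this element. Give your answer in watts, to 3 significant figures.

With I and R stated, P = I²R applies in one step.
P = (0.006290 A)² × 953 Ω = 0.03770 W

0.0377 W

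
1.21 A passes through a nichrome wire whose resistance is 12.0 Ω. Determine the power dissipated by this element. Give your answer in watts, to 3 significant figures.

17.6 W

With I and R stated, P = I²R applies in one step.
P = (1.210 A)² × 12.0 Ω = 17.57 W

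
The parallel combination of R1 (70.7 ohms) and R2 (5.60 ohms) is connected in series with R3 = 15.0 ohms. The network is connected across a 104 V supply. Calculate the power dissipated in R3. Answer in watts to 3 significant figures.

398 W

First find R_p for the parallel pair, then treat R_p + R3 as a series loop.
R_p = (70.7×5.60)/(70.7+5.60) = 5.189 Ω
R_total = R_p + 15.0 = 5.189 + 15.0 = 20.19 Ω
I = V / R_total = 104 / 20.19 = 5.151 A
R3 is the series element, so its power is I²R.
P_R3 = (5.151)² × 15.0 = 398.0 W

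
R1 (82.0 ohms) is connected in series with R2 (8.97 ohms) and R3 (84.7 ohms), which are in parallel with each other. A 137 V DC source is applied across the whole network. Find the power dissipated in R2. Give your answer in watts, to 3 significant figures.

Reduce the parallel pair to R_p first; the network is then a simple series string.
R_p = (8.97×84.7)/(8.97+84.7) = 8.111 Ω
R_total = 82.0 + 8.111 = 90.11 Ω
I = V / R_total = 137 / 90.11 = 1.520 A
Voltage across the parallel pair: V_p = I × R_p = 1.520 × 8.111 = 12.33 V
With V_p across R2, its power is V_p²/R2.
P_R2 = (12.33)² / 8.97 = 16.95 W

17.0 W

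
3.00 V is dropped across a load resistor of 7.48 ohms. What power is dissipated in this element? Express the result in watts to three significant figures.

1.20 W

We know the drop across the element and its resistance — P = V²/R, one step.
P = (3.00 V)² / 7.48 Ω = 1.203 W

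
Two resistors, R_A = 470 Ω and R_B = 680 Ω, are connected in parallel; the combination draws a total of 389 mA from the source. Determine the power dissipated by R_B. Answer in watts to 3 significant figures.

17.2 W

Parallel branches share V, not I — compute V via R_eq, then use V²/R for the target branch.
1/R_eq = 1/470 + 1/680 ⇒ R_eq = 277.9 Ω
V = I_total × R_eq = 0.3890 × 277.9 = 108.1 V
P_R_B = V² / R_B = (108.1)² / 680 = 17.19 W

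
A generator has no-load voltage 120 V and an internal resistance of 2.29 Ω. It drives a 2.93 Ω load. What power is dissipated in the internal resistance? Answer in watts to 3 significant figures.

The internal resistance carries the same current as the load; P_int = I²r.
I = ε / (r + R) = 120 / (2.29 + 2.93) = 22.99 A
P_int = I² r = (22.99)² × 2.29 = 1210 W

1210 W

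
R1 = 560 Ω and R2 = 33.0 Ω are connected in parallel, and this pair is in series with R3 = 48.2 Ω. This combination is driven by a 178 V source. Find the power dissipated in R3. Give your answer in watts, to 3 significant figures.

242 W

Reduce the parallel combination to a single R_p; the circuit then becomes R_p in series with the remaining resistor.
R_p = (560×33.0)/(560+33.0) = 31.16 Ω
R_total = R_p + 48.2 = 31.16 + 48.2 = 79.36 Ω
I = V / R_total = 178 / 79.36 = 2.243 A
R3 is the series element, so its power is I²R.
P_R3 = (2.243)² × 48.2 = 242.5 W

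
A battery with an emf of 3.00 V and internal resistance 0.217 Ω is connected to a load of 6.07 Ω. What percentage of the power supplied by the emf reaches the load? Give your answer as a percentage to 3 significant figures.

96.5 %

The source delivers εI, of which I²R reaches the load and I²r is lost; since I is common, η = R/(R+r).
η = R / (R + r) = 6.07 / (6.07 + 0.217) = 0.9655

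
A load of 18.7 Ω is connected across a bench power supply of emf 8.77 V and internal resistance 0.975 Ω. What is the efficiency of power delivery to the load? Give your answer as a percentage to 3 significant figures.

η = P_load/(P_load+P_int) = I²R/(I²R+I²r) = R/(R+r) — the I² cancels for series elements.
η = R / (R + r) = 18.7 / (18.7 + 0.975) = 0.9504

95.0 %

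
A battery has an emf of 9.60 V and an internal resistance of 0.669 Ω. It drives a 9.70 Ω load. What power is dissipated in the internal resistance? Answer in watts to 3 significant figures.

The internal resistance carries the same current as the load; P_int = I²r.
I = ε / (r + R) = 9.60 / (0.669 + 9.70) = 0.9258 A
P_int = I² r = (0.9258)² × 0.669 = 0.5734 W

0.573 W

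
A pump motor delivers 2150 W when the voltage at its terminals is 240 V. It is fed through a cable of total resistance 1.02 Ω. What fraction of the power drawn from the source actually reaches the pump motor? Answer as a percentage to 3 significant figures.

96.3 %

I = P / V = 2150 / 240 = 8.958 A through the cable.
P_line = I² R_line = (8.958)² × 1.02 = 81.86 W
P_source = P_load + P_line = 2150 + 81.86 = 2232 W
η = P_load / P_source = 2150 / 2232 = 0.9633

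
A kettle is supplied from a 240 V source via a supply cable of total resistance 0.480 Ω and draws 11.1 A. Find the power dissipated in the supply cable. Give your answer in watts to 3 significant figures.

59.1 W

Line loss is just I²R for the cable — we know both I and R_line directly.
The supply cable carries the full 11.1 A.
P_line = I² R_line = (11.10)² × 0.480 = 59.14 W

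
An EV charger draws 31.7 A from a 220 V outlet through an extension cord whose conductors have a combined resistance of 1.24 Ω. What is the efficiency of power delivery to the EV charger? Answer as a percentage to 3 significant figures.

82.1 %

The extension cord carries the full 31.7 A.
P_line = I² R_line = (31.70)² × 1.24 = 1246 W
P_source = V I = 220 × 31.70 = 6974 W; P_load = 5728 W
η = P_load / P_source = 5728 / 6974 = 0.8213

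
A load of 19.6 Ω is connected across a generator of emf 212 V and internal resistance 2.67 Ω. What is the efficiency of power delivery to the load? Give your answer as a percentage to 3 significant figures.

88.0 %

The source delivers εI, of which I²R reaches the load and I²r is lost; since I is common, η = R/(R+r).
η = R / (R + r) = 19.6 / (19.6 + 2.67) = 0.8801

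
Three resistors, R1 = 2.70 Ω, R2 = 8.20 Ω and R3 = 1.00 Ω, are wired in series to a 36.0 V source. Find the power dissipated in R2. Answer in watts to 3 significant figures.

In a series string the same current flows through every resistor — find that current, then P = I²R for the one we want.
R_total = 2.70 + 8.20 + 1.00 = 11.90 Ω
I = V / R_total = 36.0 / 11.90 = 3.025 A
P_R2 = I² × R2 = (3.025)² × 8.20 = 75.05 W

75.0 W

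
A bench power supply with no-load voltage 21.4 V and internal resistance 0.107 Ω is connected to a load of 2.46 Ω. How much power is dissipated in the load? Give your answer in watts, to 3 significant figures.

171 W

The internal resistance and the load are in series, so the same I flows through both; get I from ε/(r+R), then I²R for the load.
I = ε / (r + R) = 21.4 / (0.107 + 2.46) = 8.337 A
P_load = I² R = (8.337)² × 2.46 = 171.0 W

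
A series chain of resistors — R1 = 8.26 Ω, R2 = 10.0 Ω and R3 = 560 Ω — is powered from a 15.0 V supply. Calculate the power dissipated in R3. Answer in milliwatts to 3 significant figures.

377 mW

The current is common to all series resistors; compute it, then apply P = I²R for the target.
R_total = 8.26 + 10.0 + 560 = 578.3 Ω
I = V / R_total = 15.0 / 578.3 = 0.02594 A
P_R3 = I² × R3 = (0.02594)² × 560 = 0.3768 W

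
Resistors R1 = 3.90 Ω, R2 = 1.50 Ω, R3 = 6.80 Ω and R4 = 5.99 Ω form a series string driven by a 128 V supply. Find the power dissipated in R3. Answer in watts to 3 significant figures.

337 W

Every series element carries the same I. Get I from the total resistance, then P = I² × R3.
R_total = 3.90 + 1.50 + 6.80 + 5.99 = 18.19 Ω
I = V / R_total = 128 / 18.19 = 7.037 A
P_R3 = I² × R3 = (7.037)² × 6.80 = 336.7 W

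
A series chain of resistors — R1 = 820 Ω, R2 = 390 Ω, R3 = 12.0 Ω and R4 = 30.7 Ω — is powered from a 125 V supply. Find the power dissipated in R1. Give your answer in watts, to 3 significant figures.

8.16 W

Every series element carries the same I. Get I from the total resistance, then P = I² × R1.
R_total = 820 + 390 + 12.0 + 30.7 = 1253 Ω
I = V / R_total = 125 / 1253 = 0.09978 A
P_R1 = I² × R1 = (0.09978)² × 820 = 8.165 W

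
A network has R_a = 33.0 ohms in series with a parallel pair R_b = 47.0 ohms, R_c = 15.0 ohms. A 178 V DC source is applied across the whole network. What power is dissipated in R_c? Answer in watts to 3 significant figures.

139 W

Reduce the parallel pair to R_p first; the network is then a simple series string.
R_p = (47.0×15.0)/(47.0+15.0) = 11.37 Ω
R_total = 33.0 + 11.37 = 44.37 Ω
I = V / R_total = 178 / 44.37 = 4.012 A
Voltage across the parallel pair: V_p = I × R_p = 4.012 × 11.37 = 45.62 V
With V_p across R_c, its power is V_p²/R_c.
P_R_c = (45.62)² / 15.0 = 138.7 W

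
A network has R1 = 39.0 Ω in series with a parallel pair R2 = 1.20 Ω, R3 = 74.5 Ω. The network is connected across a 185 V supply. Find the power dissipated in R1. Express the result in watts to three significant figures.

827 W

Collapse R2‖R3 to a single equivalent, reducing the network to two series elements.
R_p = (1.20×74.5)/(1.20+74.5) = 1.181 Ω
R_total = 39.0 + 1.181 = 40.18 Ω
I = V / R_total = 185 / 40.18 = 4.604 A
All the current flows through R1; use P = I²R.
P_R1 = (4.604)² × 39.0 = 826.7 W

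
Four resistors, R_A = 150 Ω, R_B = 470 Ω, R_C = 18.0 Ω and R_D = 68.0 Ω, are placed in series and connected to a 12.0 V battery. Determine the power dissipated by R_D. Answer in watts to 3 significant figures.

0.0196 W

Since the resistors are in series they all carry the loop current I = V/R_total; the power in any one is I²R.
R_total = 150 + 470 + 18.0 + 68.0 = 706.0 Ω
I = V / R_total = 12.0 / 706.0 = 0.01700 A
P_R_D = I² × R_D = (0.01700)² × 68.0 = 0.01965 W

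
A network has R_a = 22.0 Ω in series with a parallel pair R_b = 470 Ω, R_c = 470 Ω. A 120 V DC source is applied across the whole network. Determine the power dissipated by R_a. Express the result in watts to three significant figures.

4.80 W

Replace R_b and R_c with their parallel equivalent so the circuit becomes R_a in series with R_p.
R_p = (470×470)/(470+470) = 235.0 Ω
R_total = 22.0 + 235.0 = 257.0 Ω
I = V / R_total = 120 / 257.0 = 0.4669 A
R_a carries the full series current, so P = I²R.
P_R_a = (0.4669)² × 22.0 = 4.796 W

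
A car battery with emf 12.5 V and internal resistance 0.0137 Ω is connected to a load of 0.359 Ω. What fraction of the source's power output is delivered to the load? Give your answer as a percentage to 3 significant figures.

96.3 %

Efficiency is P_load / P_total. With a series r and R sharing the same I, P = I²R for each, so η = R/(R+r).
η = R / (R + r) = 0.359 / (0.359 + 0.0137) = 0.9632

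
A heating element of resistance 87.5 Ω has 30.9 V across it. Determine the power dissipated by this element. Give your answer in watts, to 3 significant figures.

With V across and R both known, P = V²/R gives the dissipation directly.
P = (30.9 V)² / 87.5 Ω = 10.91 W

10.9 W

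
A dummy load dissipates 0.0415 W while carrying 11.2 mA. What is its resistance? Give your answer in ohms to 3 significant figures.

331 Ω

Rearranging the power relation for the two known quantities gives R = P / I².
R = 0.0415 / (0.01120)² = 330.8 Ω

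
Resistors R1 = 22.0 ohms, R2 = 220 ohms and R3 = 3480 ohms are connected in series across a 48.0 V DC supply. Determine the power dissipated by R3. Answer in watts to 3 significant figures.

0.579 W

Series elements share the same current, so find I first, then use P = I²R.
R_total = 22.0 + 220 + 3480 = 3722 Ω
I = V / R_total = 48.0 / 3722 = 0.01290 A
P_R3 = I² × R3 = (0.01290)² × 3480 = 0.5788 W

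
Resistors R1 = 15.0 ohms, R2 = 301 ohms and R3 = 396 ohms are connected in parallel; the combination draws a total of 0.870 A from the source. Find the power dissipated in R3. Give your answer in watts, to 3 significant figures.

0.363 W

Parallel branches share V, not I — compute V via R_eq, then use V²/R for the target branch.
1/R_eq = 1/15.0 + 1/301 + 1/396 ⇒ R_eq = 13.79 Ω
V = I_total × R_eq = 0.8700 × 13.79 = 12.00 V
P_R3 = V² / R3 = (12.00)² / 396 = 0.3635 W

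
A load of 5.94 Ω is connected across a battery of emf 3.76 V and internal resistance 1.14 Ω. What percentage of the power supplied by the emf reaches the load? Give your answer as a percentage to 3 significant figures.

83.9 %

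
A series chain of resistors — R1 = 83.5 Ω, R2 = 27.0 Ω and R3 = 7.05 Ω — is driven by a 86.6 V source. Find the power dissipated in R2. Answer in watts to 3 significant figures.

Since the resistors are in series they all carry the loop current I = V/R_total; the power in any one is I²R.
R_total = 83.5 + 27.0 + 7.05 = 117.5 Ω
I = V / R_total = 86.6 / 117.5 = 0.7367 A
P_R2 = I² × R2 = (0.7367)² × 27.0 = 14.65 W

14.7 W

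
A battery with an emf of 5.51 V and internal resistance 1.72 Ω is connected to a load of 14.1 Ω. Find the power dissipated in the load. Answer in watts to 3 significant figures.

The internal resistance and the load are in series, so the same I flows through both; get I from ε/(r+R), then I²R for the load.
I = ε / (r + R) = 5.51 / (1.72 + 14.1) = 0.3483 A
P_load = I² R = (0.3483)² × 14.1 = 1.710 W

1.71 W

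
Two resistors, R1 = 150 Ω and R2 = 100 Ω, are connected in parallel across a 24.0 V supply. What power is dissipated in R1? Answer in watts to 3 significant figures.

R1 sits directly across the source, so P = V²/R with V = 24.0 V.
P_R1 = V² / R1 = (24.0)² / 150 Ω = 3.840 W

3.84 W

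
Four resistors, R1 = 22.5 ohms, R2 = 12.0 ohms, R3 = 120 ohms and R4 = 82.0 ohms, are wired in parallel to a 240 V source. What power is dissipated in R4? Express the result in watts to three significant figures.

702 W

Each parallel branch sees the full supply voltage, so P = V²/R applies directly to the target branch.
P_R4 = V² / R4 = (240)² / 82.0 Ω = 702.4 W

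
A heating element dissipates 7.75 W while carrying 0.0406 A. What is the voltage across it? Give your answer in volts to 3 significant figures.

191 V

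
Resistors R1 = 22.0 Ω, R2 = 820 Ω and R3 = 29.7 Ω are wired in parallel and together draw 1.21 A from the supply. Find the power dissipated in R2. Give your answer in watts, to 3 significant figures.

Only the total current is stated, so first find the parallel equivalent to get the voltage across the combination.
1/R_eq = 1/22.0 + 1/820 + 1/29.7 ⇒ R_eq = 12.45 Ω
V = I_total × R_eq = 1.210 × 12.45 = 15.06 V
P_R2 = V² / R2 = (15.06)² / 820 = 0.2766 W

0.277 W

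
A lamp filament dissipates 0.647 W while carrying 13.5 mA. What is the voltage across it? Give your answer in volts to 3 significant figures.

47.9 V

From P = V I = I²R = V²/R, with the two given quantities we get V = P / I.
V = 0.647 / 0.01350 = 47.93 V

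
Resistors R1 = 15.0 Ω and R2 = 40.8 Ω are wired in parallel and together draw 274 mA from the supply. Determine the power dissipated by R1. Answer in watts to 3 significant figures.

0.602 W

Only the total current is stated, so first find the parallel equivalent to get the voltage across the combination.
1/R_eq = 1/15.0 + 1/40.8 ⇒ R_eq = 10.97 Ω
V = I_total × R_eq = 0.2740 × 10.97 = 3.005 V
P_R1 = V² / R1 = (3.005)² / 15.0 = 0.6021 W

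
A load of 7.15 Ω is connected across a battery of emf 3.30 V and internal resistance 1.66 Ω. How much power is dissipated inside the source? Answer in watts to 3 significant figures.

0.233 W

Internal loss is I²r, with I set by the total series resistance r+R.
I = ε / (r + R) = 3.30 / (1.66 + 7.15) = 0.3746 A
P_int = I² r = (0.3746)² × 1.66 = 0.2329 W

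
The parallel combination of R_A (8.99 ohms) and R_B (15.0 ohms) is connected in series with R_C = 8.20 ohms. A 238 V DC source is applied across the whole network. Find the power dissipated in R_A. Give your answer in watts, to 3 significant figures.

Collapse the R_A‖R_B pair into one equivalent R_p; then R_p and R_C form a series string.
R_p = (8.99×15.0)/(8.99+15.0) = 5.621 Ω
R_total = R_p + 8.20 = 5.621 + 8.20 = 13.82 Ω
I = V / R_total = 238 / 13.82 = 17.22 A
Voltage across the parallel pair: V_p = I × R_p = 17.22 × 5.621 = 96.80 V
R_A sits across V_p; its power is V_p²/R.
P_R_A = (96.80)² / 8.99 = 1042 W

1040 W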